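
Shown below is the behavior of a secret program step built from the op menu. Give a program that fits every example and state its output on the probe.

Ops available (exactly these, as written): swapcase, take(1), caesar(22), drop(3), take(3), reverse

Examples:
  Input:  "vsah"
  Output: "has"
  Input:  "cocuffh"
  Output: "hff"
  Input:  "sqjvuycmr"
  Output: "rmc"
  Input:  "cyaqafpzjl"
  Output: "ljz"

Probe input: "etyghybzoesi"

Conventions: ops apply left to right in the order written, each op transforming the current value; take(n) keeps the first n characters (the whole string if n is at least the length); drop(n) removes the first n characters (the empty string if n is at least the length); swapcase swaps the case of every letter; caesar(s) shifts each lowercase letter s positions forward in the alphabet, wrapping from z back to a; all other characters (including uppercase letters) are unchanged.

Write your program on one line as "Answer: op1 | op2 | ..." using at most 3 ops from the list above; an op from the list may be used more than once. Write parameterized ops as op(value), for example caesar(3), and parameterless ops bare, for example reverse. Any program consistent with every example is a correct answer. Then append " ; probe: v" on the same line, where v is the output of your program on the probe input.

reverse | take(3) ; probe: "ise"

Check, running the answer program on each example:
  "vsah" -> "hasv" -> "has"
  "cocuffh" -> "hffucoc" -> "hff"
  "sqjvuycmr" -> "rmcyuvjqs" -> "rmc"
  "cyaqafpzjl" -> "ljzpfaqayc" -> "ljz"
  probe: "etyghybzoesi" -> "iseozbyhgyte" -> "ise"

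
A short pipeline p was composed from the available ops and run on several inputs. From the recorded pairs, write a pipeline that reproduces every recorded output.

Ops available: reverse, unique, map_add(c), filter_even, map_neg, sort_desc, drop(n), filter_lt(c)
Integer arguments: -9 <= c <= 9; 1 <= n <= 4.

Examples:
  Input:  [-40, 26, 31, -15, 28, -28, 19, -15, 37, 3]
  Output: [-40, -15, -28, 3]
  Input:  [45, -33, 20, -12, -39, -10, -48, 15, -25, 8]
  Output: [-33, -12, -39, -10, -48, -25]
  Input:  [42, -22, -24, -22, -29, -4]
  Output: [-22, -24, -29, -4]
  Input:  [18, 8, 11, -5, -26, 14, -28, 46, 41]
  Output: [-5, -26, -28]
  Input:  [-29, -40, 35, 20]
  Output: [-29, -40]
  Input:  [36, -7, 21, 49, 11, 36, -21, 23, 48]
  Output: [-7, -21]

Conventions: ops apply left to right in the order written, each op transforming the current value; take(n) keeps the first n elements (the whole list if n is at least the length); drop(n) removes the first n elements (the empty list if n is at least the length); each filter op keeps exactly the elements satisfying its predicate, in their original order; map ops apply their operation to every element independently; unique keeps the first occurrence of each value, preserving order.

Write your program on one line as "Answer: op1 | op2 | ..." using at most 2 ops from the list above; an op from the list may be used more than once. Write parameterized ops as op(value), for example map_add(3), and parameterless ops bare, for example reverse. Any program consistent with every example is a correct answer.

unique | filter_lt(6)

Check, running the answer program on each example:
  [-40, 26, 31, -15, 28, -28, 19, -15, 37, 3] -> [-40, 26, 31, -15, 28, -28, 19, 37, 3] -> [-40, -15, -28, 3]
  [45, -33, 20, -12, -39, -10, -48, 15, -25, 8] -> [45, -33, 20, -12, -39, -10, -48, 15, -25, 8] -> [-33, -12, -39, -10, -48, -25]
  [42, -22, -24, -22, -29, -4] -> [42, -22, -24, -29, -4] -> [-22, -24, -29, -4]
  [18, 8, 11, -5, -26, 14, -28, 46, 41] -> [18, 8, 11, -5, -26, 14, -28, 46, 41] -> [-5, -26, -28]
  [-29, -40, 35, 20] -> [-29, -40, 35, 20] -> [-29, -40]
  [36, -7, 21, 49, 11, 36, -21, 23, 48] -> [36, -7, 21, 49, 11, -21, 23, 48] -> [-7, -21]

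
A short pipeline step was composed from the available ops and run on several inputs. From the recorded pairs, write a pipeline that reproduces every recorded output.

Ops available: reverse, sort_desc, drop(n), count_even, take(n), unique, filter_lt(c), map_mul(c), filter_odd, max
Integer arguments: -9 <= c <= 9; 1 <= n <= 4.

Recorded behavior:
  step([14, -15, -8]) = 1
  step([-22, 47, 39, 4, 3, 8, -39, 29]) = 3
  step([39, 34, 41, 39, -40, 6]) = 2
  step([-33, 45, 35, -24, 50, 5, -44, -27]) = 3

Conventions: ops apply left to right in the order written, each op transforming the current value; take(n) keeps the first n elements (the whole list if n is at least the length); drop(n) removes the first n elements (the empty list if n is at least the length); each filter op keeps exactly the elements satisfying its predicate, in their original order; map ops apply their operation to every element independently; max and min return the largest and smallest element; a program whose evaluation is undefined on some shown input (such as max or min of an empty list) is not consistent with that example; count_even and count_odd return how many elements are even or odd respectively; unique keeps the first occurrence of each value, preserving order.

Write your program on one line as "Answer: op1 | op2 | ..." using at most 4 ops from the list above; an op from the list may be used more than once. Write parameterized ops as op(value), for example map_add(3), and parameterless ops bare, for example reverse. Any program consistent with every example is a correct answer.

reverse | drop(1) | map_mul(9) | count_even

Check, running the answer program on each example:
  [14, -15, -8] -> [-8, -15, 14] -> [-15, 14] -> [-135, 126] -> 1
  [-22, 47, 39, 4, 3, 8, -39, 29] -> [29, -39, 8, 3, 4, 39, 47, -22] -> [-39, 8, 3, 4, 39, 47, -22] -> [-351, 72, 27, 36, 351, 423, -198] -> 3
  [39, 34, 41, 39, -40, 6] -> [6, -40, 39, 41, 34, 39] -> [-40, 39, 41, 34, 39] -> [-360, 351, 369, 306, 351] -> 2
  [-33, 45, 35, -24, 50, 5, -44, -27] -> [-27, -44, 5, 50, -24, 35, 45, -33] -> [-44, 5, 50, -24, 35, 45, -33] -> [-396, 45, 450, -216, 315, 405, -297] -> 3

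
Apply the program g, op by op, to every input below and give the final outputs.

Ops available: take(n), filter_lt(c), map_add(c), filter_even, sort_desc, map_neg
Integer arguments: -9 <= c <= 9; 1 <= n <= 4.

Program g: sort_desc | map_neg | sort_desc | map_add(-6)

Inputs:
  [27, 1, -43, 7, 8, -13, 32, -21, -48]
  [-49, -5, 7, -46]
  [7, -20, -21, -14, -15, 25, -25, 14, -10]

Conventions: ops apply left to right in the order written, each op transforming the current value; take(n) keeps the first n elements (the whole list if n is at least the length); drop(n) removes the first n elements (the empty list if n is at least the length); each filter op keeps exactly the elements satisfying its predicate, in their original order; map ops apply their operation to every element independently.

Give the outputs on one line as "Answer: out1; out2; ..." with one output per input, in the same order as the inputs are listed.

Execution, op by op:
  [27, 1, -43, 7, 8, -13, 32, -21, -48] -> [32, 27, 8, 7, 1, -13, -21, -43, -48] -> [-32, -27, -8, -7, -1, 13, 21, 43, 48] -> [48, 43, 21, 13, -1, -7, -8, -27, -32] -> [42, 37, 15, 7, -7, -13, -14, -33, -38]
  [-49, -5, 7, -46] -> [7, -5, -46, -49] -> [-7, 5, 46, 49] -> [49, 46, 5, -7] -> [43, 40, -1, -13]
  [7, -20, -21, -14, -15, 25, -25, 14, -10] -> [25, 14, 7, -10, -14, -15, -20, -21, -25] -> [-25, -14, -7, 10, 14, 15, 20, 21, 25] -> [25, 21, 20, 15, 14, 10, -7, -14, -25] -> [19, 15, 14, 9, 8, 4, -13, -20, -31]

[42, 37, 15, 7, -7, -13, -14, -33, -38]; [43, 40, -1, -13]; [19, 15, 14, 9, 8, 4, -13, -20, -31]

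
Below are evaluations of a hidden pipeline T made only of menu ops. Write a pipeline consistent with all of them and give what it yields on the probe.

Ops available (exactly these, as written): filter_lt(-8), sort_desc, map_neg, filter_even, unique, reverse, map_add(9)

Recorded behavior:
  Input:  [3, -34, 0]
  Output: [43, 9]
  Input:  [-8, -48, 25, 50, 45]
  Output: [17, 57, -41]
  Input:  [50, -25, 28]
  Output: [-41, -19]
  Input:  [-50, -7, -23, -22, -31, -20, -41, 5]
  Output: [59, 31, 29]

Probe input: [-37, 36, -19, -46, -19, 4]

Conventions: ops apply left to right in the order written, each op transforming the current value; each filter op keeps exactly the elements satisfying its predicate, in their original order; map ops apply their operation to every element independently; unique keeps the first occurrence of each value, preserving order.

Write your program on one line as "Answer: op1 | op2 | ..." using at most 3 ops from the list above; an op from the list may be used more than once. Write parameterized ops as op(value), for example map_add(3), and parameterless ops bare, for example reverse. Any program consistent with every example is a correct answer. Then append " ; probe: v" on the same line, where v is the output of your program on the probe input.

filter_even | map_neg | map_add(9) ; probe: [-27, 55, 5]

Check, running the answer program on each example:
  [3, -34, 0] -> [-34, 0] -> [34, 0] -> [43, 9]
  [-8, -48, 25, 50, 45] -> [-8, -48, 50] -> [8, 48, -50] -> [17, 57, -41]
  [50, -25, 28] -> [50, 28] -> [-50, -28] -> [-41, -19]
  [-50, -7, -23, -22, -31, -20, -41, 5] -> [-50, -22, -20] -> [50, 22, 20] -> [59, 31, 29]
  probe: [-37, 36, -19, -46, -19, 4] -> [36, -46, 4] -> [-36, 46, -4] -> [-27, 55, 5]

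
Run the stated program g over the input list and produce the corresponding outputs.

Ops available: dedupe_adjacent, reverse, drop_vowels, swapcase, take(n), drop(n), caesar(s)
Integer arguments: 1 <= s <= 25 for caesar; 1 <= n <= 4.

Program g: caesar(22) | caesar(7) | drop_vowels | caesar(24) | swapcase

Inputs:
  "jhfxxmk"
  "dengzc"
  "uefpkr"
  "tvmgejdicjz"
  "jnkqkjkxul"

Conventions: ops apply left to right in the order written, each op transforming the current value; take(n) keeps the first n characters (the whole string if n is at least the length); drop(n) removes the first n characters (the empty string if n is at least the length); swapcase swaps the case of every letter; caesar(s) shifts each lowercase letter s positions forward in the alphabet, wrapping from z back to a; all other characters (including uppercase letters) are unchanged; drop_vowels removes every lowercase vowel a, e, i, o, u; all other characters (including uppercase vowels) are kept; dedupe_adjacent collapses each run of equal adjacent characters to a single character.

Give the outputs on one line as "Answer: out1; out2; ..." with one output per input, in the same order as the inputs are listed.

Execution, op by op:
  "jhfxxmk" -> "fdbttig" -> "mkiaapn" -> "mkpn" -> "kinl" -> "KINL"
  "dengzc" -> "zajcvy" -> "ghqjcf" -> "ghqjcf" -> "efohad" -> "EFOHAD"
  "uefpkr" -> "qablgn" -> "xhisnu" -> "xhsn" -> "vfql" -> "VFQL"
  "tvmgejdicjz" -> "pricafzeyfv" -> "wypjhmglfmc" -> "wypjhmglfmc" -> "uwnhfkejdka" -> "UWNHFKEJDKA"
  "jnkqkjkxul" -> "fjgmgfgtqh" -> "mqntnmnaxo" -> "mqntnmnx" -> "kolrlklv" -> "KOLRLKLV"

"KINL"; "EFOHAD"; "VFQL"; "UWNHFKEJDKA"; "KOLRLKLV"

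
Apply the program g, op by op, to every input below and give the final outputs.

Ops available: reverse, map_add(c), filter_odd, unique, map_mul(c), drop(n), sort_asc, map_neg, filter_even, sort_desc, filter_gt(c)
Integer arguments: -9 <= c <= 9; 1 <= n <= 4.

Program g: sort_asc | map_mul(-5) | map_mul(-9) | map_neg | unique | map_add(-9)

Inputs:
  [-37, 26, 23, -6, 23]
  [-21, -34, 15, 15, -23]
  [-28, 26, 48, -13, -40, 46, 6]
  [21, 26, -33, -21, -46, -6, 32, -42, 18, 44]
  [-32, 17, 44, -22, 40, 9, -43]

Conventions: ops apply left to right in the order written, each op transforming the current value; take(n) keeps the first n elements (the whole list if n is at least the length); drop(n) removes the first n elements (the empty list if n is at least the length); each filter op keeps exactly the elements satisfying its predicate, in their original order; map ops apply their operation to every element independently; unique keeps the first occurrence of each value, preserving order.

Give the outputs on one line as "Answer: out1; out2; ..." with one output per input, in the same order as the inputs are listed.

Execution, op by op:
  [-37, 26, 23, -6, 23] -> [-37, -6, 23, 23, 26] -> [185, 30, -115, -115, -130] -> [-1665, -270, 1035, 1035, 1170] -> [1665, 270, -1035, -1035, -1170] -> [1665, 270, -1035, -1170] -> [1656, 261, -1044, -1179]
  [-21, -34, 15, 15, -23] -> [-34, -23, -21, 15, 15] -> [170, 115, 105, -75, -75] -> [-1530, -1035, -945, 675, 675] -> [1530, 1035, 945, -675, -675] -> [1530, 1035, 945, -675] -> [1521, 1026, 936, -684]
  [-28, 26, 48, -13, -40, 46, 6] -> [-40, -28, -13, 6, 26, 46, 48] -> [200, 140, 65, -30, -130, -230, -240] -> [-1800, -1260, -585, 270, 1170, 2070, 2160] -> [1800, 1260, 585, -270, -1170, -2070, -2160] -> [1800, 1260, 585, -270, -1170, -2070, -2160] -> [1791, 1251, 576, -279, -1179, -2079, -2169]
  [21, 26, -33, -21, -46, -6, 32, -42, 18, 44] -> [-46, -42, -33, -21, -6, 18, 21, 26, 32, 44] -> [230, 210, 165, 105, 30, -90, -105, -130, -160, -220] -> [-2070, -1890, -1485, -945, -270, 810, 945, 1170, 1440, 1980] -> [2070, 1890, 1485, 945, 270, -810, -945, -1170, -1440, -1980] -> [2070, 1890, 1485, 945, 270, -810, -945, -1170, -1440, -1980] -> [2061, 1881, 1476, 936, 261, -819, -954, -1179, -1449, -1989]
  [-32, 17, 44, -22, 40, 9, -43] -> [-43, -32, -22, 9, 17, 40, 44] -> [215, 160, 110, -45, -85, -200, -220] -> [-1935, -1440, -990, 405, 765, 1800, 1980] -> [1935, 1440, 990, -405, -765, -1800, -1980] -> [1935, 1440, 990, -405, -765, -1800, -1980] -> [1926, 1431, 981, -414, -774, -1809, -1989]

[1656, 261, -1044, -1179]; [1521, 1026, 936, -684]; [1791, 1251, 576, -279, -1179, -2079, -2169]; [2061, 1881, 1476, 936, 261, -819, -954, -1179, -1449, -1989]; [1926, 1431, 981, -414, -774, -1809, -1989]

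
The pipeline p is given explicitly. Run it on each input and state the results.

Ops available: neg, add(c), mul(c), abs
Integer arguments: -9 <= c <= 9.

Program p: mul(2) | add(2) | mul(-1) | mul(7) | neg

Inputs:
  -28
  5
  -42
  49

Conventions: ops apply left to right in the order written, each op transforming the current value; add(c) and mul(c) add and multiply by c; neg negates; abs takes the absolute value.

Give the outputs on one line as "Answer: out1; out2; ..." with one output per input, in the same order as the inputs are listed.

-378; 84; -574; 700

Execution, op by op:
  -28 -> -56 -> -54 -> 54 -> 378 -> -378
  5 -> 10 -> 12 -> -12 -> -84 -> 84
  -42 -> -84 -> -82 -> 82 -> 574 -> -574
  49 -> 98 -> 100 -> -100 -> -700 -> 700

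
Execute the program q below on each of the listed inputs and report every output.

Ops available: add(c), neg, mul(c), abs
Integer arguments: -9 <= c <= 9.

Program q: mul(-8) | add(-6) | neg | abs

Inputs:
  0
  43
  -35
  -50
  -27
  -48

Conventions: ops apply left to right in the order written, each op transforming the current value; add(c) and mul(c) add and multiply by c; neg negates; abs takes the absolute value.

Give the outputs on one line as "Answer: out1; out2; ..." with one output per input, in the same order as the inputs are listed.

6; 350; 274; 394; 210; 378

Execution, op by op:
  0 -> 0 -> -6 -> 6 -> 6
  43 -> -344 -> -350 -> 350 -> 350
  -35 -> 280 -> 274 -> -274 -> 274
  -50 -> 400 -> 394 -> -394 -> 394
  -27 -> 216 -> 210 -> -210 -> 210
  -48 -> 384 -> 378 -> -378 -> 378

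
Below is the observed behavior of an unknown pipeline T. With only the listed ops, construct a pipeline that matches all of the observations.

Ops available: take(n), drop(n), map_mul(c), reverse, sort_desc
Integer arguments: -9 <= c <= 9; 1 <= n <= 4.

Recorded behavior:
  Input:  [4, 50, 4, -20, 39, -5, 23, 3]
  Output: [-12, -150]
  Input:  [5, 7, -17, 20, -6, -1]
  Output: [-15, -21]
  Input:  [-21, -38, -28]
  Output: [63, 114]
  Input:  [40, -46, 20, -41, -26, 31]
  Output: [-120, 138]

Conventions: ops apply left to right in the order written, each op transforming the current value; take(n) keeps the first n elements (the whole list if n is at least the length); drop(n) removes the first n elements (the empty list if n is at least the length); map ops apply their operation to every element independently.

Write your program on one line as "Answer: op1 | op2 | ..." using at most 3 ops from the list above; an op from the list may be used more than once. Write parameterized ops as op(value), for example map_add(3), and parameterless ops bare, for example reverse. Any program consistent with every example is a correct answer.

take(2) | map_mul(-3)

Check, running the answer program on each example:
  [4, 50, 4, -20, 39, -5, 23, 3] -> [4, 50] -> [-12, -150]
  [5, 7, -17, 20, -6, -1] -> [5, 7] -> [-15, -21]
  [-21, -38, -28] -> [-21, -38] -> [63, 114]
  [40, -46, 20, -41, -26, 31] -> [40, -46] -> [-120, 138]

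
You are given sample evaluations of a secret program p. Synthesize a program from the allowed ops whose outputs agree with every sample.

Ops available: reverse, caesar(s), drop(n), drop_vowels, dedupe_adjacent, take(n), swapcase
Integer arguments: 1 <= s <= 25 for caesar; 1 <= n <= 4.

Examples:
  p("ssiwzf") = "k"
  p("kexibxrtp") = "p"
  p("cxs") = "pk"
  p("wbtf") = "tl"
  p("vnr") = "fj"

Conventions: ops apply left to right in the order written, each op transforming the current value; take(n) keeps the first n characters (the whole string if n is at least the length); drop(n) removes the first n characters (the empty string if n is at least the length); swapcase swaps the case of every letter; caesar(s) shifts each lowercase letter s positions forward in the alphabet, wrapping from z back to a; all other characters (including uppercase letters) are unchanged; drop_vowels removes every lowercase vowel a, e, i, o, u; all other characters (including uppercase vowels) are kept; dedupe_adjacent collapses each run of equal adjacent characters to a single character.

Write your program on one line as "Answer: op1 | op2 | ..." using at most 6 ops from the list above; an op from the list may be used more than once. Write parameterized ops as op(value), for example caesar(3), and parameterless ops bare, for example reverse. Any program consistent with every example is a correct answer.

take(3) | drop_vowels | caesar(23) | caesar(21) | drop(1)

Check, running the answer program on each example:
  "ssiwzf" -> "ssi" -> "ss" -> "pp" -> "kk" -> "k"
  "kexibxrtp" -> "kex" -> "kx" -> "hu" -> "cp" -> "p"
  "cxs" -> "cxs" -> "cxs" -> "zup" -> "upk" -> "pk"
  "wbtf" -> "wbt" -> "wbt" -> "tyq" -> "otl" -> "tl"
  "vnr" -> "vnr" -> "vnr" -> "sko" -> "nfj" -> "fj"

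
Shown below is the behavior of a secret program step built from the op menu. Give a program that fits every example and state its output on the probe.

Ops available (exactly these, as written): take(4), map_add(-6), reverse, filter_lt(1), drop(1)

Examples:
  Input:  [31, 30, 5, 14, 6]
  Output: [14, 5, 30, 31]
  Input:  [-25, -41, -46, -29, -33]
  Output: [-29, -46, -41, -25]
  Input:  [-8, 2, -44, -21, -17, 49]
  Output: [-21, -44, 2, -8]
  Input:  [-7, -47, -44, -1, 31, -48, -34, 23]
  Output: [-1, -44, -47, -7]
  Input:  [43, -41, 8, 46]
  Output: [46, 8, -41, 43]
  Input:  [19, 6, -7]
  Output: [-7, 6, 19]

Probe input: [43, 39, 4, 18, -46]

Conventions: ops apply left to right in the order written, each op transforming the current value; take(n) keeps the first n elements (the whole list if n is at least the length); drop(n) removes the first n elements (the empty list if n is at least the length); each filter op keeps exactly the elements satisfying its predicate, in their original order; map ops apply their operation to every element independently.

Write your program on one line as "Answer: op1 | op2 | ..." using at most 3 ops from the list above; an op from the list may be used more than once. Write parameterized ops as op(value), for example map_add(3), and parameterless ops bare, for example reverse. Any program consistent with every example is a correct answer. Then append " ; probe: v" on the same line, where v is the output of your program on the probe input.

take(4) | reverse ; probe: [18, 4, 39, 43]

Check, running the answer program on each example:
  [31, 30, 5, 14, 6] -> [31, 30, 5, 14] -> [14, 5, 30, 31]
  [-25, -41, -46, -29, -33] -> [-25, -41, -46, -29] -> [-29, -46, -41, -25]
  [-8, 2, -44, -21, -17, 49] -> [-8, 2, -44, -21] -> [-21, -44, 2, -8]
  [-7, -47, -44, -1, 31, -48, -34, 23] -> [-7, -47, -44, -1] -> [-1, -44, -47, -7]
  [43, -41, 8, 46] -> [43, -41, 8, 46] -> [46, 8, -41, 43]
  [19, 6, -7] -> [19, 6, -7] -> [-7, 6, 19]
  probe: [43, 39, 4, 18, -46] -> [43, 39, 4, 18] -> [18, 4, 39, 43]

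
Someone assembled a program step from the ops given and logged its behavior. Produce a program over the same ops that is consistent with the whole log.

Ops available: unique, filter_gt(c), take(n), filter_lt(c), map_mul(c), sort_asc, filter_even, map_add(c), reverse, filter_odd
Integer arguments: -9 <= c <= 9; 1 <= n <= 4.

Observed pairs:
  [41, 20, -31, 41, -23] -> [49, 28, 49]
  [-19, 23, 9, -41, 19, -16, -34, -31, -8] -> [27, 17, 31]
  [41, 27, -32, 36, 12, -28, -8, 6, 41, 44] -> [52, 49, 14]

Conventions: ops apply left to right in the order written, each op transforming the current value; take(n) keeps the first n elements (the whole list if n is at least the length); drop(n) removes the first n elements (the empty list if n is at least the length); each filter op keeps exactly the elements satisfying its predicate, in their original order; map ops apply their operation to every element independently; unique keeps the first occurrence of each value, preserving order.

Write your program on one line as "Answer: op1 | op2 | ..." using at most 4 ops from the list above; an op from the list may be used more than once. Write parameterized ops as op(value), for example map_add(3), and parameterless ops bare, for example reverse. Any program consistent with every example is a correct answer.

filter_gt(-6) | reverse | take(3) | map_add(8)

Check, running the answer program on each example:
  [41, 20, -31, 41, -23] -> [41, 20, 41] -> [41, 20, 41] -> [41, 20, 41] -> [49, 28, 49]
  [-19, 23, 9, -41, 19, -16, -34, -31, -8] -> [23, 9, 19] -> [19, 9, 23] -> [19, 9, 23] -> [27, 17, 31]
  [41, 27, -32, 36, 12, -28, -8, 6, 41, 44] -> [41, 27, 36, 12, 6, 41, 44] -> [44, 41, 6, 12, 36, 27, 41] -> [44, 41, 6] -> [52, 49, 14]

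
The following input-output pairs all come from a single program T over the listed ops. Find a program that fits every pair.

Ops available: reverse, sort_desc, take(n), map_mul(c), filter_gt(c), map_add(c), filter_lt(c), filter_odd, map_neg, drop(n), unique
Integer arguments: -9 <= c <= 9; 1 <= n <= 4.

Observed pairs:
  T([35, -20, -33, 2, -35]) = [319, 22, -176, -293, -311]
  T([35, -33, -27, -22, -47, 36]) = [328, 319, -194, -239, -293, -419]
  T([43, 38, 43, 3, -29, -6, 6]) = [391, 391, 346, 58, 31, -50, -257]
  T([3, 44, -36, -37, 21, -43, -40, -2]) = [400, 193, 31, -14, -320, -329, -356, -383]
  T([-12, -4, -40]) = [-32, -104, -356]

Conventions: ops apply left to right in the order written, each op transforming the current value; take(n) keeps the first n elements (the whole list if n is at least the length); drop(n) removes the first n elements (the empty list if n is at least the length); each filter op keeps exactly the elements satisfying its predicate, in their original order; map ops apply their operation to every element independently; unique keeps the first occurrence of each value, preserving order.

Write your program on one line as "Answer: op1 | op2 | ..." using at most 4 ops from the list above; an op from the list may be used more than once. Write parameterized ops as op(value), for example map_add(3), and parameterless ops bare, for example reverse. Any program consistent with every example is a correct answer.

reverse | map_mul(9) | sort_desc | map_add(4)

Check, running the answer program on each example:
  [35, -20, -33, 2, -35] -> [-35, 2, -33, -20, 35] -> [-315, 18, -297, -180, 315] -> [315, 18, -180, -297, -315] -> [319, 22, -176, -293, -311]
  [35, -33, -27, -22, -47, 36] -> [36, -47, -22, -27, -33, 35] -> [324, -423, -198, -243, -297, 315] -> [324, 315, -198, -243, -297, -423] -> [328, 319, -194, -239, -293, -419]
  [43, 38, 43, 3, -29, -6, 6] -> [6, -6, -29, 3, 43, 38, 43] -> [54, -54, -261, 27, 387, 342, 387] -> [387, 387, 342, 54, 27, -54, -261] -> [391, 391, 346, 58, 31, -50, -257]
  [3, 44, -36, -37, 21, -43, -40, -2] -> [-2, -40, -43, 21, -37, -36, 44, 3] -> [-18, -360, -387, 189, -333, -324, 396, 27] -> [396, 189, 27, -18, -324, -333, -360, -387] -> [400, 193, 31, -14, -320, -329, -356, -383]
  [-12, -4, -40] -> [-40, -4, -12] -> [-360, -36, -108] -> [-36, -108, -360] -> [-32, -104, -356]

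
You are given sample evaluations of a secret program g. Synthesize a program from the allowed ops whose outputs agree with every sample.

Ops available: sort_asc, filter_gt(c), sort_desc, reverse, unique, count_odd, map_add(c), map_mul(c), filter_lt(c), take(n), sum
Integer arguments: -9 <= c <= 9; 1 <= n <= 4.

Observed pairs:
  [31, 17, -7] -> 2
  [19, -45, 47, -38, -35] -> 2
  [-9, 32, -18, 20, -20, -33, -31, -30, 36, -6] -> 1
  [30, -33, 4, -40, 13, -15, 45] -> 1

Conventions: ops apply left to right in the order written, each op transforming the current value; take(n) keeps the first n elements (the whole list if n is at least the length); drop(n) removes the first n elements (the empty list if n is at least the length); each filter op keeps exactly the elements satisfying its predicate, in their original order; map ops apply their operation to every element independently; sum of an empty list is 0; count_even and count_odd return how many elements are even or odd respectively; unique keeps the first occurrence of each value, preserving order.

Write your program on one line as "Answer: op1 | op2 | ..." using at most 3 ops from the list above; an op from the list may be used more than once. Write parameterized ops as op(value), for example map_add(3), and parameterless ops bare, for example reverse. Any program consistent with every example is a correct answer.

take(3) | take(2) | count_odd

Check, running the answer program on each example:
  [31, 17, -7] -> [31, 17, -7] -> [31, 17] -> 2
  [19, -45, 47, -38, -35] -> [19, -45, 47] -> [19, -45] -> 2
  [-9, 32, -18, 20, -20, -33, -31, -30, 36, -6] -> [-9, 32, -18] -> [-9, 32] -> 1
  [30, -33, 4, -40, 13, -15, 45] -> [30, -33, 4] -> [30, -33] -> 1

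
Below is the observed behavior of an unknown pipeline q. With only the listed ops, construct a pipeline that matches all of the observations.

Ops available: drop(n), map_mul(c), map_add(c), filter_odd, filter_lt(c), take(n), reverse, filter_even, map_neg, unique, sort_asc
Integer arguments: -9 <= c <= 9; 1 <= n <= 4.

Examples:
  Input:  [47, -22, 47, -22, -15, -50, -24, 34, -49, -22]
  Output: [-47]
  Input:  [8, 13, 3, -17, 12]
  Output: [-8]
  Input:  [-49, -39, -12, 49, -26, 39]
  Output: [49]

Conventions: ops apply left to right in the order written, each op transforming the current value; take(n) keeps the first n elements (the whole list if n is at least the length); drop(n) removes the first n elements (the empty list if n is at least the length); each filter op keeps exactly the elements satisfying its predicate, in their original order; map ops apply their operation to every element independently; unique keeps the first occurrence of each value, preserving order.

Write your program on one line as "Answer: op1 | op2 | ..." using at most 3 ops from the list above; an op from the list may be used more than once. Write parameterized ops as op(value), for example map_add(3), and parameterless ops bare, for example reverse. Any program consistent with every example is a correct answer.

unique | map_neg | take(1)

Check, running the answer program on each example:
  [47, -22, 47, -22, -15, -50, -24, 34, -49, -22] -> [47, -22, -15, -50, -24, 34, -49] -> [-47, 22, 15, 50, 24, -34, 49] -> [-47]
  [8, 13, 3, -17, 12] -> [8, 13, 3, -17, 12] -> [-8, -13, -3, 17, -12] -> [-8]
  [-49, -39, -12, 49, -26, 39] -> [-49, -39, -12, 49, -26, 39] -> [49, 39, 12, -49, 26, -39] -> [49]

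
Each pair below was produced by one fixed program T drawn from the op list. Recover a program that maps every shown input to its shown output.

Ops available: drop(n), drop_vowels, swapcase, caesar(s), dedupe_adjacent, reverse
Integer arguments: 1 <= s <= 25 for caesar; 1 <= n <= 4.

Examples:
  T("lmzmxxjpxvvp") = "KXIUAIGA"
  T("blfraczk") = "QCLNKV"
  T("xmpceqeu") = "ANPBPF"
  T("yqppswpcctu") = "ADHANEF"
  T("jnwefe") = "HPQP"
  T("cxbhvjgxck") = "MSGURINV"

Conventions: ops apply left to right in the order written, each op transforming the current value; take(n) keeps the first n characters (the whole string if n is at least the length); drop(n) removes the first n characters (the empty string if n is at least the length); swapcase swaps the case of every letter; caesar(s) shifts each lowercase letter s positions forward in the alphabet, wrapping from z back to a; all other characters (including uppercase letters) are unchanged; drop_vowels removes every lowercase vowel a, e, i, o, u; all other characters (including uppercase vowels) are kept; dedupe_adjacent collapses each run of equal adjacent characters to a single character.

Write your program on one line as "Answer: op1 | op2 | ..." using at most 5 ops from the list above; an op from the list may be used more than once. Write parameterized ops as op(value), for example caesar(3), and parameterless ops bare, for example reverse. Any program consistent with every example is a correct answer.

caesar(11) | swapcase | drop(2) | dedupe_adjacent

Check, running the answer program on each example:
  "lmzmxxjpxvvp" -> "wxkxiiuaigga" -> "WXKXIIUAIGGA" -> "KXIIUAIGGA" -> "KXIUAIGA"
  "blfraczk" -> "mwqclnkv" -> "MWQCLNKV" -> "QCLNKV" -> "QCLNKV"
  "xmpceqeu" -> "ixanpbpf" -> "IXANPBPF" -> "ANPBPF" -> "ANPBPF"
  "yqppswpcctu" -> "jbaadhannef" -> "JBAADHANNEF" -> "AADHANNEF" -> "ADHANEF"
  "jnwefe" -> "uyhpqp" -> "UYHPQP" -> "HPQP" -> "HPQP"
  "cxbhvjgxck" -> "nimsgurinv" -> "NIMSGURINV" -> "MSGURINV" -> "MSGURINV"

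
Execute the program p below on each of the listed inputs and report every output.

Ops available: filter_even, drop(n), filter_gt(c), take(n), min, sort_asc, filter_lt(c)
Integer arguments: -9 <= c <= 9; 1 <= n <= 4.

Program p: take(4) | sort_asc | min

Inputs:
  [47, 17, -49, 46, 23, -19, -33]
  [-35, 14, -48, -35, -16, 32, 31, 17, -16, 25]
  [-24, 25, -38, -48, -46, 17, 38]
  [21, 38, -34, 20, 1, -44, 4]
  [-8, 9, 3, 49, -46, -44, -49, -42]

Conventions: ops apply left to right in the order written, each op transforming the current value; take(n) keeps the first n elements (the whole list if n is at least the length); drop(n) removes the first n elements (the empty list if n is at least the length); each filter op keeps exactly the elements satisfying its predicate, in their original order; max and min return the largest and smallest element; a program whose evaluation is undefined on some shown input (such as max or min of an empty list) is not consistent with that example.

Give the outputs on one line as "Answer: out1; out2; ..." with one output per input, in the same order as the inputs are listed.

-49; -48; -48; -34; -8

Execution, op by op:
  [47, 17, -49, 46, 23, -19, -33] -> [47, 17, -49, 46] -> [-49, 17, 46, 47] -> -49
  [-35, 14, -48, -35, -16, 32, 31, 17, -16, 25] -> [-35, 14, -48, -35] -> [-48, -35, -35, 14] -> -48
  [-24, 25, -38, -48, -46, 17, 38] -> [-24, 25, -38, -48] -> [-48, -38, -24, 25] -> -48
  [21, 38, -34, 20, 1, -44, 4] -> [21, 38, -34, 20] -> [-34, 20, 21, 38] -> -34
  [-8, 9, 3, 49, -46, -44, -49, -42] -> [-8, 9, 3, 49] -> [-8, 3, 9, 49] -> -8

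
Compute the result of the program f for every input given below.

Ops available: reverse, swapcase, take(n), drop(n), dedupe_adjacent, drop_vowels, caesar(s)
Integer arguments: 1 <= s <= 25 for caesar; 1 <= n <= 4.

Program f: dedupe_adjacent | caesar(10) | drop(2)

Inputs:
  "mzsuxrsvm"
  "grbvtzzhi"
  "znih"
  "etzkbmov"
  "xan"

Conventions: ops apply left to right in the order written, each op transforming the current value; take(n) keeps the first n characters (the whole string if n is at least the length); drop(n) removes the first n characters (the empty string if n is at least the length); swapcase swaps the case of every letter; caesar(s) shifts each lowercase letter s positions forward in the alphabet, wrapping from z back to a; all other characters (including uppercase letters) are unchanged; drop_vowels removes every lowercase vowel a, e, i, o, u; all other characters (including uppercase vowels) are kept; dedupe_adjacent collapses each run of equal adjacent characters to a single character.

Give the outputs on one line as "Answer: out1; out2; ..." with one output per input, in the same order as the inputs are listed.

Execution, op by op:
  "mzsuxrsvm" -> "mzsuxrsvm" -> "wjcehbcfw" -> "cehbcfw"
  "grbvtzzhi" -> "grbvtzhi" -> "qblfdjrs" -> "lfdjrs"
  "znih" -> "znih" -> "jxsr" -> "sr"
  "etzkbmov" -> "etzkbmov" -> "odjulwyf" -> "julwyf"
  "xan" -> "xan" -> "hkx" -> "x"

"cehbcfw"; "lfdjrs"; "sr"; "julwyf"; "x"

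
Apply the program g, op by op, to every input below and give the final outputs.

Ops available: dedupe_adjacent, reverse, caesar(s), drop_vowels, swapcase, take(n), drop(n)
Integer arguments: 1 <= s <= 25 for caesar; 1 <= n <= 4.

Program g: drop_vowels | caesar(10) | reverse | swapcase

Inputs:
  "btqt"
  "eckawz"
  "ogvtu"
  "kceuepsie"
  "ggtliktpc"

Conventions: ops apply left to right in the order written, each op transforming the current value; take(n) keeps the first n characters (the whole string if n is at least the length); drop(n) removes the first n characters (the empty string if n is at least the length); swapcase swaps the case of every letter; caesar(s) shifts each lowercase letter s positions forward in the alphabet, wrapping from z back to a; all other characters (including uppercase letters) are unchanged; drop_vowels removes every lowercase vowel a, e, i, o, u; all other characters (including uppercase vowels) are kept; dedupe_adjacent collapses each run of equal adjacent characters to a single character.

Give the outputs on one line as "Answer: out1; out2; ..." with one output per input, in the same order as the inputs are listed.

"DADL"; "JGUM"; "DFQ"; "CZMU"; "MZDUVDQQ"

Execution, op by op:
  "btqt" -> "btqt" -> "ldad" -> "dadl" -> "DADL"
  "eckawz" -> "ckwz" -> "mugj" -> "jgum" -> "JGUM"
  "ogvtu" -> "gvt" -> "qfd" -> "dfq" -> "DFQ"
  "kceuepsie" -> "kcps" -> "umzc" -> "czmu" -> "CZMU"
  "ggtliktpc" -> "ggtlktpc" -> "qqdvudzm" -> "mzduvdqq" -> "MZDUVDQQ"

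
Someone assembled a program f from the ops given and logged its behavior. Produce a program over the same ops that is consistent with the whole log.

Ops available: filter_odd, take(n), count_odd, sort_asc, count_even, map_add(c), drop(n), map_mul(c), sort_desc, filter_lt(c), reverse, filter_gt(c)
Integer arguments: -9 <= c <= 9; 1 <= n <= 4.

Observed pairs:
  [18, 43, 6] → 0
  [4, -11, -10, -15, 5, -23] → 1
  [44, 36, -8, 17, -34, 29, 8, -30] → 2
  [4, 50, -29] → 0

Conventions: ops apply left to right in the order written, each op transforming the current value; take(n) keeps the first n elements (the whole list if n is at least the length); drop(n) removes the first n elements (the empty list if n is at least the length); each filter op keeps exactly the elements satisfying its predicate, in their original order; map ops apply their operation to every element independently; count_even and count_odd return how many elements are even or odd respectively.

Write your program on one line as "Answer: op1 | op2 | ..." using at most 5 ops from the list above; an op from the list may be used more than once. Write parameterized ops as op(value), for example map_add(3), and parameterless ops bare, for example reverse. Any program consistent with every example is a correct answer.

sort_asc | drop(3) | map_add(9) | sort_desc | count_even

Check, running the answer program on each example:
  [18, 43, 6] -> [6, 18, 43] -> [] -> [] -> [] -> 0
  [4, -11, -10, -15, 5, -23] -> [-23, -15, -11, -10, 4, 5] -> [-10, 4, 5] -> [-1, 13, 14] -> [14, 13, -1] -> 1
  [44, 36, -8, 17, -34, 29, 8, -30] -> [-34, -30, -8, 8, 17, 29, 36, 44] -> [8, 17, 29, 36, 44] -> [17, 26, 38, 45, 53] -> [53, 45, 38, 26, 17] -> 2
  [4, 50, -29] -> [-29, 4, 50] -> [] -> [] -> [] -> 0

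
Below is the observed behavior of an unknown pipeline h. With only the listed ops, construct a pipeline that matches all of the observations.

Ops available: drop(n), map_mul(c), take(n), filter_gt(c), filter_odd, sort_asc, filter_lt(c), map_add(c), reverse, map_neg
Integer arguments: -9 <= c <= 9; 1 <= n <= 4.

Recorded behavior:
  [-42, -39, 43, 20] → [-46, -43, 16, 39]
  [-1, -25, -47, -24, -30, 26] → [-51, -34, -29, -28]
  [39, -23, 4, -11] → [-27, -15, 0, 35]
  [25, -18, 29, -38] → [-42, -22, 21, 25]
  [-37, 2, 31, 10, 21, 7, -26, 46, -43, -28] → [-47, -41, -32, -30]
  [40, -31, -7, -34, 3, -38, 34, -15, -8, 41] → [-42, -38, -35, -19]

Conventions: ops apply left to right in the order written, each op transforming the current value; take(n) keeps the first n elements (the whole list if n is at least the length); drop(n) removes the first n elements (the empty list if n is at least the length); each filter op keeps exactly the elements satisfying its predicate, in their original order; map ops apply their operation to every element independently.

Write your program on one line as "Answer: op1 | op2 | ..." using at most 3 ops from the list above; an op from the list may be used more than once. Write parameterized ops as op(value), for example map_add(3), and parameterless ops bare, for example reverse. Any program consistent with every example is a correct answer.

sort_asc | take(4) | map_add(-4)

Check, running the answer program on each example:
  [-42, -39, 43, 20] -> [-42, -39, 20, 43] -> [-42, -39, 20, 43] -> [-46, -43, 16, 39]
  [-1, -25, -47, -24, -30, 26] -> [-47, -30, -25, -24, -1, 26] -> [-47, -30, -25, -24] -> [-51, -34, -29, -28]
  [39, -23, 4, -11] -> [-23, -11, 4, 39] -> [-23, -11, 4, 39] -> [-27, -15, 0, 35]
  [25, -18, 29, -38] -> [-38, -18, 25, 29] -> [-38, -18, 25, 29] -> [-42, -22, 21, 25]
  [-37, 2, 31, 10, 21, 7, -26, 46, -43, -28] -> [-43, -37, -28, -26, 2, 7, 10, 21, 31, 46] -> [-43, -37, -28, -26] -> [-47, -41, -32, -30]
  [40, -31, -7, -34, 3, -38, 34, -15, -8, 41] -> [-38, -34, -31, -15, -8, -7, 3, 34, 40, 41] -> [-38, -34, -31, -15] -> [-42, -38, -35, -19]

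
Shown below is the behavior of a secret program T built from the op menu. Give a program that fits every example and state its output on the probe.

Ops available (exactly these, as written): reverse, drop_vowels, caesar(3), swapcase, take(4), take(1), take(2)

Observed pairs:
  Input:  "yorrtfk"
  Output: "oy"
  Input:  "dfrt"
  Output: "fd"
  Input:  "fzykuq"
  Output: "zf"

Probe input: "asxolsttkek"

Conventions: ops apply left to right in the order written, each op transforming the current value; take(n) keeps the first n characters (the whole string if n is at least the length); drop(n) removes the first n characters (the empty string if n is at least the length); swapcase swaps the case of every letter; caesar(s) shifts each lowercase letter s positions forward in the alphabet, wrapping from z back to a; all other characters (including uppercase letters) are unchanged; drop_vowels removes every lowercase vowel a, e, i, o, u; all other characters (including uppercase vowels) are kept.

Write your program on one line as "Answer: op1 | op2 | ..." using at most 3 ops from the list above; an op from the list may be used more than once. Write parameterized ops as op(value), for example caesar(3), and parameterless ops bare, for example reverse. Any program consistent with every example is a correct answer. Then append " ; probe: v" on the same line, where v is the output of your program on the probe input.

take(4) | take(2) | reverse ; probe: "sa"

Check, running the answer program on each example:
  "yorrtfk" -> "yorr" -> "yo" -> "oy"
  "dfrt" -> "dfrt" -> "df" -> "fd"
  "fzykuq" -> "fzyk" -> "fz" -> "zf"
  probe: "asxolsttkek" -> "asxo" -> "as" -> "sa"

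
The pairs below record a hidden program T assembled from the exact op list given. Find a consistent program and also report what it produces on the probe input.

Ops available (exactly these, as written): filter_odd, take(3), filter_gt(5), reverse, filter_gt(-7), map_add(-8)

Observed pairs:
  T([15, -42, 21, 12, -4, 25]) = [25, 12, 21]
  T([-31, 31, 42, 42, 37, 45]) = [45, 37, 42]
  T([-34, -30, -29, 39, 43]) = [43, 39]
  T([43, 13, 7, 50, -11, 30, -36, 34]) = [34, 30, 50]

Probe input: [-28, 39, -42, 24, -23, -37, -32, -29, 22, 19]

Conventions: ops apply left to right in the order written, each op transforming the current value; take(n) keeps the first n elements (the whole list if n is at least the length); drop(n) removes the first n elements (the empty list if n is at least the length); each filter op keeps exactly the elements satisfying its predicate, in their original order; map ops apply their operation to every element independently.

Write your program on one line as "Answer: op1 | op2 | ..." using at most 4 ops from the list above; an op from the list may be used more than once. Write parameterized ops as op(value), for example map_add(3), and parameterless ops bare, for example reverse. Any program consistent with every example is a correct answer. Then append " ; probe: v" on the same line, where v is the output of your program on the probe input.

reverse | filter_gt(5) | take(3) ; probe: [19, 22, 24]

Check, running the answer program on each example:
  [15, -42, 21, 12, -4, 25] -> [25, -4, 12, 21, -42, 15] -> [25, 12, 21, 15] -> [25, 12, 21]
  [-31, 31, 42, 42, 37, 45] -> [45, 37, 42, 42, 31, -31] -> [45, 37, 42, 42, 31] -> [45, 37, 42]
  [-34, -30, -29, 39, 43] -> [43, 39, -29, -30, -34] -> [43, 39] -> [43, 39]
  [43, 13, 7, 50, -11, 30, -36, 34] -> [34, -36, 30, -11, 50, 7, 13, 43] -> [34, 30, 50, 7, 13, 43] -> [34, 30, 50]
  probe: [-28, 39, -42, 24, -23, -37, -32, -29, 22, 19] -> [19, 22, -29, -32, -37, -23, 24, -42, 39, -28] -> [19, 22, 24, 39] -> [19, 22, 24]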